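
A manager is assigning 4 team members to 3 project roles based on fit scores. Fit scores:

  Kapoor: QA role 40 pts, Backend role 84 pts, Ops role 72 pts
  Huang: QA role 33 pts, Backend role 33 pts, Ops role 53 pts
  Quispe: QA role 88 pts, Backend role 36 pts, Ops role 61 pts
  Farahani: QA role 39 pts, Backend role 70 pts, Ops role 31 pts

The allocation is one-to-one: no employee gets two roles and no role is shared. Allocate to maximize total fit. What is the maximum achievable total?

Max total: 230 pts

Treat this as an assignment problem: match each employee to one role.
Optimal: Quispe→QA role (88 pts), Farahani→Backend role (70 pts), Kapoor→Ops role (72 pts) — total 88+70+72 = 230 pts.
Next-best assignment: Quispe→QA role, Kapoor→Backend role, Huang→Ops role = 225 pts.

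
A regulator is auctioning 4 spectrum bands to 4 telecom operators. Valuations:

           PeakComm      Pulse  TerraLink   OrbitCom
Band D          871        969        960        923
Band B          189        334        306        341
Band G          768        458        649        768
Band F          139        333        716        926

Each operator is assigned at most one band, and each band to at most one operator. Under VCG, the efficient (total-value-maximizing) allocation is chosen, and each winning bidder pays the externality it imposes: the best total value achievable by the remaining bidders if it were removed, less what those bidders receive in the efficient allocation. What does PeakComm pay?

Efficient allocation: PeakComm→Band G ($768M), Pulse→Band B ($334M), TerraLink→Band D ($960M), OrbitCom→Band F ($926M); total welfare W = $2988M.
PeakComm receives Band G at value $768M, so the others get W − 768 = $2220M.
Without PeakComm: best allocation of the remaining 3 bidders over all 4 bands is Pulse→Band D ($969M), TerraLink→Band G ($649M), OrbitCom→Band F ($926M), total $2544M.
VCG payment = (others' best without PeakComm) − (others' welfare with PeakComm) = 2544 − 2220 = $324M.

PeakComm pays $324M.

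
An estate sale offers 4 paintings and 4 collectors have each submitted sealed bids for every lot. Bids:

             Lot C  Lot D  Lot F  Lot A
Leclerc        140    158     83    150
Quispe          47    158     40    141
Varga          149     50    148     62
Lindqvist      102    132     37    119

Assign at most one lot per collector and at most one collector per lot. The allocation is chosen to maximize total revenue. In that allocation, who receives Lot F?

Optimal: Leclerc→Lot C ($140), Quispe→Lot D ($158), Varga→Lot F ($148), Lindqvist→Lot A ($119) — total 140+158+148+119 = $565.
Column-greedy (each lot in turn goes to its best remaining collector) gives $466, worse by 99.
Next-best assignment: Leclerc→Lot C, Quispe→Lot A, Varga→Lot F, Lindqvist→Lot D = $561.
Swapping Lindqvist↔Quispe (Lindqvist→Lot D $132, Quispe→Lot A $141) loses 4.
Varga's own top lot is Lot C ($149), but forcing Varga→Lot C and reassigning the rest optimally gives only $509 — worse by 56.

Varga receives Lot F.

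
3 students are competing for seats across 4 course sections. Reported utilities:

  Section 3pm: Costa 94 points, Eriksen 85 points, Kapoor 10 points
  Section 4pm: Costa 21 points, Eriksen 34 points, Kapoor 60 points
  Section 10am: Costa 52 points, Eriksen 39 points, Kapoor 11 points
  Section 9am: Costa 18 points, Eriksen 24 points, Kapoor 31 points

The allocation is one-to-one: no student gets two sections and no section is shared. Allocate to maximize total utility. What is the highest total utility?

Maximum total: 197 points

Optimal: Costa→Section 10am (52 points), Eriksen→Section 3pm (85 points), Kapoor→Section 4pm (60 points) — total 52+85+60 = 197 points.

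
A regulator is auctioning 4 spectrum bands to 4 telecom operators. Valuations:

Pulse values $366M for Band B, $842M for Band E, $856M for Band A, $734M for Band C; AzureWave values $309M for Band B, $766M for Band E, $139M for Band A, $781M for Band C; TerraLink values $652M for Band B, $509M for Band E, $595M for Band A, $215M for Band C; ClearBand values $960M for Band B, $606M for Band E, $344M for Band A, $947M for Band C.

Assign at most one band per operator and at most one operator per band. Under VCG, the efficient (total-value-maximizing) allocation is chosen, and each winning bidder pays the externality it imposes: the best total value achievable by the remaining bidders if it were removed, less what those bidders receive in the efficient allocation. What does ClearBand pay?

ClearBand pays $15M.

Efficient allocation: Pulse→Band A ($856M), AzureWave→Band E ($766M), TerraLink→Band B ($652M), ClearBand→Band C ($947M); total welfare W = $3221M.
ClearBand receives Band C at value $947M, so the others get W − 947 = $2274M.
Without ClearBand: best allocation of the remaining 3 bidders over all 4 bands is Pulse→Band A ($856M), AzureWave→Band C ($781M), TerraLink→Band B ($652M), total $2289M.
VCG payment = (others' best without ClearBand) − (others' welfare with ClearBand) = 2289 − 2274 = $15M.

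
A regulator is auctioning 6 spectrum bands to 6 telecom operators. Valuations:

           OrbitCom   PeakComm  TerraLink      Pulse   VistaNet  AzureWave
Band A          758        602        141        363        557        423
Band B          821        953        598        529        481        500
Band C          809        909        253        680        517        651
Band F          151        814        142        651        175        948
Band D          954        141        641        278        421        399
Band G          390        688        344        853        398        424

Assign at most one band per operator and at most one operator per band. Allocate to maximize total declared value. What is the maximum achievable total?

Optimal: OrbitCom→Band D ($954M), PeakComm→Band C ($909M), TerraLink→Band B ($598M), Pulse→Band G ($853M), VistaNet→Band A ($557M), AzureWave→Band F ($948M) — total 954+909+598+853+557+948 = $4819M.
Column-greedy (each band in turn goes to its best remaining operator) gives $4378M, worse by 441.

Maximum total: $4819M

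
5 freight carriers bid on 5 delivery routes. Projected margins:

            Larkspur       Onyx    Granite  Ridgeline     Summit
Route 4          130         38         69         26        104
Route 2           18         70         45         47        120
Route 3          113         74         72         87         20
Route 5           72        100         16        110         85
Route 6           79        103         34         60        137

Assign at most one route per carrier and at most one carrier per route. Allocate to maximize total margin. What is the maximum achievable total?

Maximum total: $535k

Optimal: Larkspur→Route 4 ($130k), Onyx→Route 6 ($103k), Granite→Route 3 ($72k), Ridgeline→Route 5 ($110k), Summit→Route 2 ($120k) — total 130+103+72+110+120 = $535k.
Max-entry greedy (repeatedly take the single best remaining cell) gives $496k, worse by 39.
Next-best assignment: Larkspur→Route 4, Onyx→Route 2, Granite→Route 3, Ridgeline→Route 5, Summit→Route 6 = $519k.
No other one-to-one assignment exceeds $535k.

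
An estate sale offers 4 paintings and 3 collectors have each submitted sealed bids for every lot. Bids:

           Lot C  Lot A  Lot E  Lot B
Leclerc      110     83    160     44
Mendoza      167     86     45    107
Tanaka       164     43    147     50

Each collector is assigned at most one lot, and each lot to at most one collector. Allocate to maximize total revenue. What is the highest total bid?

Optimal: Leclerc→Lot E ($160), Mendoza→Lot B ($107), Tanaka→Lot C ($164) — total 160+107+164 = $431.
Column-greedy (each lot in turn goes to its best remaining collector) gives $397, worse by 34.

Max total: $431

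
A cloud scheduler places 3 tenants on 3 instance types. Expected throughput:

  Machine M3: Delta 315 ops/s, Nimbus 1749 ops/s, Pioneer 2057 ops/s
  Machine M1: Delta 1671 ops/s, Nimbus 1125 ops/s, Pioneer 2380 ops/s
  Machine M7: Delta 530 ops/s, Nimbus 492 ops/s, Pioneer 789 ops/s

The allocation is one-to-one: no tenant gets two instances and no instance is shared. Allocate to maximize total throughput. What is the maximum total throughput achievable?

Maximum total: 4659 ops/s

Treat this as an assignment problem: match each tenant to one instance.
Optimal: Delta→Machine M7 (530 ops/s), Nimbus→Machine M3 (1749 ops/s), Pioneer→Machine M1 (2380 ops/s) — total 530+1749+2380 = 4659 ops/s.
Column-greedy (each instance in turn goes to its best remaining tenant) gives 4220 ops/s, worse by 439.
Swapping Pioneer↔Delta (Pioneer→Machine M7 789 ops/s, Delta→Machine M1 1671 ops/s) loses 450.
Every other assignment is strictly worse.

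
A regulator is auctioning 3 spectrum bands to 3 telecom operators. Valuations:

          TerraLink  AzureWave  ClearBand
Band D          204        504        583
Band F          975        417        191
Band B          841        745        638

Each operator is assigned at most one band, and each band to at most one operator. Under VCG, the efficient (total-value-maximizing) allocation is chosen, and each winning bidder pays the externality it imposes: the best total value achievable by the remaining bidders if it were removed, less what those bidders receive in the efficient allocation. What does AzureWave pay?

AzureWave pays $55M.

Efficient allocation: TerraLink→Band F ($975M), AzureWave→Band B ($745M), ClearBand→Band D ($583M); total welfare W = $2303M.
AzureWave receives Band B at value $745M, so the others get W − 745 = $1558M.
Without AzureWave: best allocation of the remaining 2 bidders over all 3 bands is TerraLink→Band F ($975M), ClearBand→Band B ($638M), total $1613M.
VCG payment = (others' best without AzureWave) − (others' welfare with AzureWave) = 1613 − 1558 = $55M.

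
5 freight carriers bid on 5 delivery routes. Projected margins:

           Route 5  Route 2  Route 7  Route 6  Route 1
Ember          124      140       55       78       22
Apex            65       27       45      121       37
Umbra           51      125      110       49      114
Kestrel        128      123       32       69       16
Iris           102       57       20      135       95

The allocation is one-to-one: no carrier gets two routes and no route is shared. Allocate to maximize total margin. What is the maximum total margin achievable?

Max total: $594k

Optimal: Ember→Route 2 ($140k), Apex→Route 6 ($121k), Umbra→Route 7 ($110k), Kestrel→Route 5 ($128k), Iris→Route 1 ($95k) — total 140+121+110+128+95 = $594k.
Max-entry greedy (repeatedly take the single best remaining cell) gives $562k, worse by 32.
Next-best assignment: Ember→Route 5, Apex→Route 6, Umbra→Route 7, Kestrel→Route 2, Iris→Route 1 = $573k.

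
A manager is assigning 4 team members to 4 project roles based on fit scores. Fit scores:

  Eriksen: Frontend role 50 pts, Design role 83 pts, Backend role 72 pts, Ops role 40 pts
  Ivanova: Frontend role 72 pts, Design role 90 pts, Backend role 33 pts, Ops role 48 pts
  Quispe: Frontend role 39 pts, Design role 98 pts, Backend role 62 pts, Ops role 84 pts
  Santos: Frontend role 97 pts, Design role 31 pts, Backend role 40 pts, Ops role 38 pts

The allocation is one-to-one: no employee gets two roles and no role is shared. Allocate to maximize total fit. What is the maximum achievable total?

This is a one-to-one assignment (maximum-weight bipartite matching).
Optimal: Eriksen→Backend role (72 pts), Ivanova→Design role (90 pts), Quispe→Ops role (84 pts), Santos→Frontend role (97 pts) — total 72+90+84+97 = 343 pts.
Row-greedy (each employee in turn takes its best remaining role) gives 279 pts, worse by 64.
Next-best assignment: Eriksen→Backend role, Ivanova→Ops role, Quispe→Design role, Santos→Frontend role = 315 pts.
Checked against all permutations: 343 pts is optimal.

Maximum total: 343 pts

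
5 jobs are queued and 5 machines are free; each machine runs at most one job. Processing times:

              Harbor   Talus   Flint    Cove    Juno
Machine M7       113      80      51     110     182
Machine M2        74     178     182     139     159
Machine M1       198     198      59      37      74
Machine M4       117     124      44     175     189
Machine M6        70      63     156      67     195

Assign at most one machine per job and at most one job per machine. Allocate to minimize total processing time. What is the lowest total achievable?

Treat this as an assignment problem: match each job to one machine.
Optimal: Harbor→Machine M2 (74 min), Talus→Machine M7 (80 min), Flint→Machine M4 (44 min), Cove→Machine M6 (67 min), Juno→Machine M1 (74 min) — total 74+80+44+67+74 = 339 min.
Column-greedy (each machine in turn goes to its cheapest remaining job) gives 481 min, worse by 142.

Minimum total: 339 min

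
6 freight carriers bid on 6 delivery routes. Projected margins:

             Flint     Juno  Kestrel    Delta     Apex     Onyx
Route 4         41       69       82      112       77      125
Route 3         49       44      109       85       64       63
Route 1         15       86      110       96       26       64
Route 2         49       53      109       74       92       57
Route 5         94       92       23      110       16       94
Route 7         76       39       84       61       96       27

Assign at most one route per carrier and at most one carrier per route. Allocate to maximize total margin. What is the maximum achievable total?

Max total: $598k

This is a one-to-one assignment (maximum-weight bipartite matching).
Optimal: Flint→Route 7 ($76k), Juno→Route 1 ($86k), Kestrel→Route 3 ($109k), Delta→Route 5 ($110k), Apex→Route 2 ($92k), Onyx→Route 4 ($125k) — total 76+86+109+110+92+125 = $598k.
Row-greedy (each carrier in turn takes its best remaining route) gives $554k, worse by 44.
Next-best assignment: Flint→Route 5, Juno→Route 1, Kestrel→Route 2, Delta→Route 3, Apex→Route 7, Onyx→Route 4 = $595k.
Every other assignment is strictly worse.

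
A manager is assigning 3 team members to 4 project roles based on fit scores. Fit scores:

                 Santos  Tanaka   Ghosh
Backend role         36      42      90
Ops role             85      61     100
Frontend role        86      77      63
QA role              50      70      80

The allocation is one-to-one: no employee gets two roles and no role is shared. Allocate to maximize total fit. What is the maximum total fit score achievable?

Optimal: Santos→Frontend role (86 pts), Tanaka→QA role (70 pts), Ghosh→Ops role (100 pts) — total 86+70+100 = 256 pts.
Column-greedy (each role in turn goes to its best remaining employee) gives 252 pts, worse by 4.
Next-best assignment: Santos→Ops role, Tanaka→Frontend role, Ghosh→Backend role = 252 pts.
Swapping Tanaka↔Santos (Tanaka→Frontend role 77 pts, Santos→QA role 50 pts) loses 29.
No other one-to-one assignment exceeds 256 pts.

Maximum total: 256 pts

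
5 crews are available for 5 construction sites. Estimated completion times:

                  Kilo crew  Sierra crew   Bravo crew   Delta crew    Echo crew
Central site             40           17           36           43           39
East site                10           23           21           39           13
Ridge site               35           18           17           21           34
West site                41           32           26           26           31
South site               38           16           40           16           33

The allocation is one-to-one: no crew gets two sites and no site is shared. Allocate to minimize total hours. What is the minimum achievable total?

Optimal: Kilo crew→East site (10 hours), Sierra crew→Central site (17 hours), Bravo crew→Ridge site (17 hours), Delta crew→South site (16 hours), Echo crew→West site (31 hours) — total 10+17+17+16+31 = 91 hours.
Column-greedy (each site in turn goes to its cheapest remaining crew) gives 103 hours, worse by 12.

Minimum total: 91 hours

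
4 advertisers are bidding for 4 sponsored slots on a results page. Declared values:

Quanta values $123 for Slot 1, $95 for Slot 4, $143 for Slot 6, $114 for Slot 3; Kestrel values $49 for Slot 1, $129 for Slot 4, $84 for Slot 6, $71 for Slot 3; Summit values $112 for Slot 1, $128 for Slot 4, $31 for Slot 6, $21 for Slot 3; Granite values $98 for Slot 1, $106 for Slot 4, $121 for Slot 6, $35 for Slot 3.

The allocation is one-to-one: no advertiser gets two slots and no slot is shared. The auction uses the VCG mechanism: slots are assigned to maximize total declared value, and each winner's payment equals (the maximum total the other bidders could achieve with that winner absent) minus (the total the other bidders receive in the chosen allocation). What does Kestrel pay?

Kestrel pays $25.

Efficient allocation: Quanta→Slot 3 ($114), Kestrel→Slot 4 ($129), Summit→Slot 1 ($112), Granite→Slot 6 ($121); total welfare W = $476.
Kestrel receives Slot 4 at value $129, so the others get W − 129 = $347.
Without Kestrel: best allocation of the remaining 3 bidders over all 4 slots is Quanta→Slot 1 ($123), Summit→Slot 4 ($128), Granite→Slot 6 ($121), total $372.
VCG payment = (others' best without Kestrel) − (others' welfare with Kestrel) = 372 − 347 = $25.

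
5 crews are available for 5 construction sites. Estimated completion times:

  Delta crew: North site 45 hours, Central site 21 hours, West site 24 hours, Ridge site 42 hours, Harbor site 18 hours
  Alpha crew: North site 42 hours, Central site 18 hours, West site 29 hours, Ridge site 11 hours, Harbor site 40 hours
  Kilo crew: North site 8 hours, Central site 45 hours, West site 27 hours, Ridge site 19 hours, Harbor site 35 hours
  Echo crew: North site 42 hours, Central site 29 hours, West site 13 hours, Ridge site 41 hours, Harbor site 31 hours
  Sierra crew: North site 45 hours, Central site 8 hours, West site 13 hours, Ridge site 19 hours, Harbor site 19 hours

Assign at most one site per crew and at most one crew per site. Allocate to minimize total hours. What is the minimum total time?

Optimal: Delta crew→Harbor site (18 hours), Alpha crew→Ridge site (11 hours), Kilo crew→North site (8 hours), Echo crew→West site (13 hours), Sierra crew→Central site (8 hours) — total 18+11+8+13+8 = 58 hours.

Minimum total: 58 hours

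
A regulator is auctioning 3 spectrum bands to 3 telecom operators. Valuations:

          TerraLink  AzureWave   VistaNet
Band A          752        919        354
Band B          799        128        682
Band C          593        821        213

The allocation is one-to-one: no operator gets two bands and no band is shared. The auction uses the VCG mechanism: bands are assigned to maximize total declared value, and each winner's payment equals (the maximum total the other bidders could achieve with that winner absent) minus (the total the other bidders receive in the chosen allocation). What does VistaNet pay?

Efficient allocation: TerraLink→Band A ($752M), AzureWave→Band C ($821M), VistaNet→Band B ($682M); total welfare W = $2255M.
VistaNet receives Band B at value $682M, so the others get W − 682 = $1573M.
Without VistaNet: best allocation of the remaining 2 bidders over all 3 bands is TerraLink→Band B ($799M), AzureWave→Band A ($919M), total $1718M.
VCG payment = (others' best without VistaNet) − (others' welfare with VistaNet) = 1718 − 1573 = $145M.

VistaNet pays $145M.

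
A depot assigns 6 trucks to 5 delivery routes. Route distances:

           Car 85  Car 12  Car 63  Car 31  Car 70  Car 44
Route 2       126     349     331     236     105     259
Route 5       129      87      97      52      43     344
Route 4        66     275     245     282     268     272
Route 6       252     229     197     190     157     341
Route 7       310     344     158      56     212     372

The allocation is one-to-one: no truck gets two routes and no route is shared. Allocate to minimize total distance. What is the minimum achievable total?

This is a one-to-one assignment (minimum-cost bipartite matching).
Optimal: Car 70→Route 2 (105 km), Car 12→Route 5 (87 km), Car 85→Route 4 (66 km), Car 63→Route 6 (197 km), Car 31→Route 7 (56 km) — total 105+87+66+197+56 = 511 km.
Row-greedy (each truck in turn takes its cheapest remaining route) gives 606 km, worse by 95.
Next-best assignment: Car 70→Route 2, Car 63→Route 5, Car 85→Route 4, Car 12→Route 6, Car 31→Route 7 = 553 km.
Swapping Car 63↔Car 70 (Car 63→Route 2 331 km, Car 70→Route 6 157 km) adds 186.

Minimum total: 511 km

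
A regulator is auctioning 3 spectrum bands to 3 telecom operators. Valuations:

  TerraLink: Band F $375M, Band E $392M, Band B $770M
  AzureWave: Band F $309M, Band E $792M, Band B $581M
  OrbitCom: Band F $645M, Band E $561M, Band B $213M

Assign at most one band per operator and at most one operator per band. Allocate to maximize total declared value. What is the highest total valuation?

Max total: $2207M

This is a one-to-one assignment (maximum-weight bipartite matching).
Optimal: TerraLink→Band B ($770M), AzureWave→Band E ($792M), OrbitCom→Band F ($645M) — total 770+792+645 = $2207M.
Next-best assignment: TerraLink→Band B, AzureWave→Band F, OrbitCom→Band E = $1640M.
Swapping AzureWave↔TerraLink (AzureWave→Band B $581M, TerraLink→Band E $392M) loses 589.
No other one-to-one assignment exceeds $2207M.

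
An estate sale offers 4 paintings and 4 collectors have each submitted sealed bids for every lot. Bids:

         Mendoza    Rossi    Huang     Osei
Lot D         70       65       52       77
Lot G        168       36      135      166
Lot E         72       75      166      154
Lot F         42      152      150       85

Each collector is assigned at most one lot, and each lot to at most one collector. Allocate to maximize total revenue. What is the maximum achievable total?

Maximum total: $563

Optimal: Mendoza→Lot G ($168), Rossi→Lot F ($152), Huang→Lot E ($166), Osei→Lot D ($77) — total 168+152+166+77 = $563.
Swapping Mendoza↔Rossi (Mendoza→Lot F $42, Rossi→Lot G $36) loses 242.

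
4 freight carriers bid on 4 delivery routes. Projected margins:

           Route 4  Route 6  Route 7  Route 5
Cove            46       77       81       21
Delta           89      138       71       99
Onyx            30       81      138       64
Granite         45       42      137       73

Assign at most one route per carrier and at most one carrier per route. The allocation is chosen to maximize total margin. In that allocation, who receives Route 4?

Treat this as an assignment problem: match each carrier to one route.
Optimal: Cove→Route 4 ($46k), Delta→Route 6 ($138k), Onyx→Route 7 ($138k), Granite→Route 5 ($73k) — total 46+138+138+73 = $395k.
Next-best assignment: Cove→Route 4, Delta→Route 6, Onyx→Route 5, Granite→Route 7 = $385k.
Swapping Delta↔Cove (Delta→Route 4 $89k, Cove→Route 6 $77k) loses 18.
Cove's own top route is Route 7 ($81k), but forcing Cove→Route 7 and reassigning the rest optimally gives only $328k — worse by 67.

Cove receives Route 4.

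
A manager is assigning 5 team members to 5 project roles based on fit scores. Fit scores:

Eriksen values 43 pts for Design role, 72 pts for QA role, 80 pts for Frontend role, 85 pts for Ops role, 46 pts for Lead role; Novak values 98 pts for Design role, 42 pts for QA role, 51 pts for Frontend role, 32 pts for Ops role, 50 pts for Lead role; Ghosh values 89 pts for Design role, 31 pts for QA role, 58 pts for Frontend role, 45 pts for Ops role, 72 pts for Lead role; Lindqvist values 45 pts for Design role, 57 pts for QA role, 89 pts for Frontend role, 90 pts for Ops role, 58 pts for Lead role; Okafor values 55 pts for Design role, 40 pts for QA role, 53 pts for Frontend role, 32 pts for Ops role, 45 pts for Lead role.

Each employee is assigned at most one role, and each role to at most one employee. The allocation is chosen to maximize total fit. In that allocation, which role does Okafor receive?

Okafor receives Frontend role.

This is the linear assignment problem.
Optimal: Eriksen→QA role (72 pts), Novak→Design role (98 pts), Ghosh→Lead role (72 pts), Lindqvist→Ops role (90 pts), Okafor→Frontend role (53 pts) — total 72+98+72+90+53 = 385 pts.
Next-best assignment: Eriksen→Ops role, Novak→Design role, Ghosh→Lead role, Lindqvist→Frontend role, Okafor→QA role = 384 pts.
Okafor's own top role is Design role (55 pts), but forcing Okafor→Design role and reassigning the rest optimally gives only 343 pts — worse by 42.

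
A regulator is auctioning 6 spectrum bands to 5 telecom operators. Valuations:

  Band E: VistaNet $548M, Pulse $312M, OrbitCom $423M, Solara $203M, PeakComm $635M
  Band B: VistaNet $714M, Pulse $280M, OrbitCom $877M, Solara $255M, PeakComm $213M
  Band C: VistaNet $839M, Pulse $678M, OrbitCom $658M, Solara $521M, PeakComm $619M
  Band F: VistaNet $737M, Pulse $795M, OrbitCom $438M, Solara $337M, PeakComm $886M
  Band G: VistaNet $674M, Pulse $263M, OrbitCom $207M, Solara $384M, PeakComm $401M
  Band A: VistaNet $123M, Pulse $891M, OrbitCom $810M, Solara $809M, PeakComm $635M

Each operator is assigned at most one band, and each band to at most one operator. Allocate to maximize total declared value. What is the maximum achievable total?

Optimal: VistaNet→Band C ($839M), Pulse→Band F ($795M), OrbitCom→Band B ($877M), Solara→Band A ($809M), PeakComm→Band E ($635M) — total 839+795+877+809+635 = $3955M.
Row-greedy (each operator in turn takes its best remaining band) gives $3877M, worse by 78.
Next-best assignment: VistaNet→Band G, Pulse→Band C, OrbitCom→Band B, Solara→Band A, PeakComm→Band F = $3924M.

Max total: $3955M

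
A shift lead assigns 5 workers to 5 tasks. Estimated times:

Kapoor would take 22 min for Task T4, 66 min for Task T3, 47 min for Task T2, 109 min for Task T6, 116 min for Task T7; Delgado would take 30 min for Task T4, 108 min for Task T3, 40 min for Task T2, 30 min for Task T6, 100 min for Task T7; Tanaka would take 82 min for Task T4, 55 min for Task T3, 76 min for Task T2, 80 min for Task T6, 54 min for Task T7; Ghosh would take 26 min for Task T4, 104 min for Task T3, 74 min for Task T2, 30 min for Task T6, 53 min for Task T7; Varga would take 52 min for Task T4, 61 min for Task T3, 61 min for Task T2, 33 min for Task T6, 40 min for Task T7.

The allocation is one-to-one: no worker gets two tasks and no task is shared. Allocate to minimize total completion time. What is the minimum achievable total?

Min total: 187 min

Optimal: Kapoor→Task T4 (22 min), Delgado→Task T2 (40 min), Tanaka→Task T3 (55 min), Ghosh→Task T6 (30 min), Varga→Task T7 (40 min) — total 22+40+55+30+40 = 187 min.
Min-entry greedy (repeatedly take the single cheapest remaining cell) gives 221 min, worse by 34.
Next-best assignment: Kapoor→Task T2, Delgado→Task T6, Tanaka→Task T3, Ghosh→Task T4, Varga→Task T7 = 198 min.
Every other assignment is strictly worse.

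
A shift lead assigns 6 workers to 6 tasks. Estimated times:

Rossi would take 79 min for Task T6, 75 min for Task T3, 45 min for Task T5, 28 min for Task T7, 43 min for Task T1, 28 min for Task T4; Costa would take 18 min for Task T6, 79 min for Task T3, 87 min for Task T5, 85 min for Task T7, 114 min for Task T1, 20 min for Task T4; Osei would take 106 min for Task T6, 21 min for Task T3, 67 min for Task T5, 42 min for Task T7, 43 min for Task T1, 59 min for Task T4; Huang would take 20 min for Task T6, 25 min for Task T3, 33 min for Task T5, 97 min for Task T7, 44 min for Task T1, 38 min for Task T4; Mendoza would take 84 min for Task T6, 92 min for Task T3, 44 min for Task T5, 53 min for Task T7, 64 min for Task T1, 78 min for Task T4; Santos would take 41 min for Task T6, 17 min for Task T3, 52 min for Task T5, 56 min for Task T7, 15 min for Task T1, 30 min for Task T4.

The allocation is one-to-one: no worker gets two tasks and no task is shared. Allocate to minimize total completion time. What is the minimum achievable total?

Min total: 148 min

This is a one-to-one assignment (minimum-cost bipartite matching).
Optimal: Rossi→Task T7 (28 min), Costa→Task T4 (20 min), Osei→Task T3 (21 min), Huang→Task T6 (20 min), Mendoza→Task T5 (44 min), Santos→Task T1 (15 min) — total 28+20+21+20+44+15 = 148 min.
Column-greedy (each task in turn goes to its cheapest remaining worker) gives 217 min, worse by 69.
Swapping Santos↔Mendoza (Santos→Task T5 52 min, Mendoza→Task T1 64 min) adds 57.
No other one-to-one assignment undercuts 148 min.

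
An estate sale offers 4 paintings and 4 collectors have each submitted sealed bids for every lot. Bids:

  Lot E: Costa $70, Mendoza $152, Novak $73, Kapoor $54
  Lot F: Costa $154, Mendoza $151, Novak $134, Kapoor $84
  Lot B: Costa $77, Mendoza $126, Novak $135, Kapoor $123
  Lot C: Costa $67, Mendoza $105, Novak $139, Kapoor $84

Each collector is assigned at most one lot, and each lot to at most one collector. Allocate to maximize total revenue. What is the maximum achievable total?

Max total: $568

Optimal: Costa→Lot F ($154), Mendoza→Lot E ($152), Novak→Lot C ($139), Kapoor→Lot B ($123) — total 154+152+139+123 = $568.
Next-best assignment: Costa→Lot F, Mendoza→Lot E, Novak→Lot B, Kapoor→Lot C = $525.
Swapping Costa↔Kapoor (Costa→Lot B $77, Kapoor→Lot F $84) loses 116.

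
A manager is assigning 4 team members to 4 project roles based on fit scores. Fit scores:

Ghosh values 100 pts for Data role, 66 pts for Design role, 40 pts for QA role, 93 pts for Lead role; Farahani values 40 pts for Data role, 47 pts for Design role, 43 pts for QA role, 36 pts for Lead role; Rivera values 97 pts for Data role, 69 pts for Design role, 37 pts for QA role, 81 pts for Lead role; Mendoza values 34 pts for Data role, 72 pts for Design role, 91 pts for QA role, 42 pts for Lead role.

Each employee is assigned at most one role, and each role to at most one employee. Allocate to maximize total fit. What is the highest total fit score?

Maximum total: 328 pts

Optimal: Ghosh→Lead role (93 pts), Farahani→Design role (47 pts), Rivera→Data role (97 pts), Mendoza→QA role (91 pts) — total 93+47+97+91 = 328 pts.
Row-greedy (each employee in turn takes its best remaining role) gives 319 pts, worse by 9.
Swapping Rivera↔Mendoza (Rivera→QA role 37 pts, Mendoza→Data role 34 pts) loses 117.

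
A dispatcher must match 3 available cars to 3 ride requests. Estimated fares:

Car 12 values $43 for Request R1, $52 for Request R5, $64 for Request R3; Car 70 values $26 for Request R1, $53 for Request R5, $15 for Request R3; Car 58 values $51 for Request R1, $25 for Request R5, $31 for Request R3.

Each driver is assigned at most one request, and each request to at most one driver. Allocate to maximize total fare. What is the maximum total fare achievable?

Maximum total: $168

Treat this as an assignment problem: match each driver to one request.
Optimal: Car 12→Request R3 ($64), Car 70→Request R5 ($53), Car 58→Request R1 ($51) — total 64+53+51 = $168.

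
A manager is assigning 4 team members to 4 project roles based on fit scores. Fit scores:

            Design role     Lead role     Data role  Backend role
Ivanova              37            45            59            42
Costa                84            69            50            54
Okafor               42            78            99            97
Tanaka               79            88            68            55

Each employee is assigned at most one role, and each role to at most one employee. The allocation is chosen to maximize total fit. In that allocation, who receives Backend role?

Optimal: Ivanova→Data role (59 pts), Costa→Design role (84 pts), Okafor→Backend role (97 pts), Tanaka→Lead role (88 pts) — total 59+84+97+88 = 328 pts.
Column-greedy (each role in turn goes to its best remaining employee) gives 313 pts, worse by 15.
Okafor's own top role is Data role (99 pts), but forcing Okafor→Data role and reassigning the rest optimally gives only 313 pts — worse by 15.

Okafor receives Backend role.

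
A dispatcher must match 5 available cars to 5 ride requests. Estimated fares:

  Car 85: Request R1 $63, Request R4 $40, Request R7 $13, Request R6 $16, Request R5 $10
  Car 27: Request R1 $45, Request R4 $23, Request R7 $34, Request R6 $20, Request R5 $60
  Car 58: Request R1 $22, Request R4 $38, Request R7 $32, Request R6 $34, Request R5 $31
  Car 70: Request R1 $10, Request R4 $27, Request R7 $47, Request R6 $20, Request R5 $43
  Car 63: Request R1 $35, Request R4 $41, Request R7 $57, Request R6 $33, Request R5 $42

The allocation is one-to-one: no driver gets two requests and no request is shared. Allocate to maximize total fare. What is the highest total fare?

Max total: $245

This is a one-to-one assignment (maximum-weight bipartite matching).
Optimal: Car 85→Request R1 ($63), Car 27→Request R5 ($60), Car 58→Request R6 ($34), Car 70→Request R7 ($47), Car 63→Request R4 ($41) — total 63+60+34+47+41 = $245.
Max-entry greedy (repeatedly take the single best remaining cell) gives $238, worse by 7.
Next-best assignment: Car 85→Request R1, Car 27→Request R5, Car 58→Request R4, Car 70→Request R7, Car 63→Request R6 = $241.
Checked against all permutations: $245 is optimal.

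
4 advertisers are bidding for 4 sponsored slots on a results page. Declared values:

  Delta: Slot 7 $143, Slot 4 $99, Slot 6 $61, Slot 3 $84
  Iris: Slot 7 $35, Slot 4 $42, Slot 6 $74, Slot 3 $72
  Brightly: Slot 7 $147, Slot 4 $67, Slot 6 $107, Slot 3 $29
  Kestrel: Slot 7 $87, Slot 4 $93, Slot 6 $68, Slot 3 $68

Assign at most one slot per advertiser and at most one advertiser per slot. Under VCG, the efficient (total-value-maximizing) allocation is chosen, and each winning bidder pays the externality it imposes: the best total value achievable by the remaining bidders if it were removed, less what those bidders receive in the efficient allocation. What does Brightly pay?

Efficient allocation: Delta→Slot 7 ($143), Iris→Slot 3 ($72), Brightly→Slot 6 ($107), Kestrel→Slot 4 ($93); total welfare W = $415.
Brightly receives Slot 6 at value $107, so the others get W − 107 = $308.
Without Brightly: best allocation of the remaining 3 bidders over all 4 slots is Delta→Slot 7 ($143), Iris→Slot 6 ($74), Kestrel→Slot 4 ($93), total $310.
VCG payment = (others' best without Brightly) − (others' welfare with Brightly) = 310 − 308 = $2.

Brightly pays $2.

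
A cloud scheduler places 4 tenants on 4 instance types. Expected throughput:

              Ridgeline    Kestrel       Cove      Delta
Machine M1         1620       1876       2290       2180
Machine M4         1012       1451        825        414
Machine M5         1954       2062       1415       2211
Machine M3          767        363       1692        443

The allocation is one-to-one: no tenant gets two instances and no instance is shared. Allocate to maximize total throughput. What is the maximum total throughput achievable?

Maximum total: 7277 ops/s

This is a one-to-one assignment (maximum-weight bipartite matching).
Optimal: Ridgeline→Machine M5 (1954 ops/s), Kestrel→Machine M4 (1451 ops/s), Cove→Machine M3 (1692 ops/s), Delta→Machine M1 (2180 ops/s) — total 1954+1451+1692+2180 = 7277 ops/s.
Max-entry greedy (repeatedly take the single best remaining cell) gives 6719 ops/s, worse by 558.
Next-best assignment: Ridgeline→Machine M1, Kestrel→Machine M4, Cove→Machine M3, Delta→Machine M5 = 6974 ops/s.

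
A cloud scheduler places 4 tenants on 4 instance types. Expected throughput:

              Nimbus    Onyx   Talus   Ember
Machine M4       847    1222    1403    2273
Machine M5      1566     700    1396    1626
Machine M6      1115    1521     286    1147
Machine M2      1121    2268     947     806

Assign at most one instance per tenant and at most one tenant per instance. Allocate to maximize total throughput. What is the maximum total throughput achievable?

Treat this as an assignment problem: match each tenant to one instance.
Optimal: Nimbus→Machine M6 (1115 ops/s), Onyx→Machine M2 (2268 ops/s), Talus→Machine M5 (1396 ops/s), Ember→Machine M4 (2273 ops/s) — total 1115+2268+1396+2273 = 7052 ops/s.
Max-entry greedy (repeatedly take the single best remaining cell) gives 6393 ops/s, worse by 659.

Max total: 7052 ops/s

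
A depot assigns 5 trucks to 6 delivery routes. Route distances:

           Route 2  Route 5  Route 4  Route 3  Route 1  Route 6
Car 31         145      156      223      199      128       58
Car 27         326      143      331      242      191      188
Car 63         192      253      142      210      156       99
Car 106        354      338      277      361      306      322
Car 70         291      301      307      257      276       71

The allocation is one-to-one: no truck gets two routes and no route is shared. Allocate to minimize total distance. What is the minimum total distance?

Minimum total: 792 km

Optimal: Car 31→Route 2 (145 km), Car 27→Route 5 (143 km), Car 63→Route 1 (156 km), Car 106→Route 4 (277 km), Car 70→Route 6 (71 km) — total 145+143+156+277+71 = 792 km.
Min-entry greedy (repeatedly take the single cheapest remaining cell) gives 906 km, worse by 114.
Every other assignment is strictly worse.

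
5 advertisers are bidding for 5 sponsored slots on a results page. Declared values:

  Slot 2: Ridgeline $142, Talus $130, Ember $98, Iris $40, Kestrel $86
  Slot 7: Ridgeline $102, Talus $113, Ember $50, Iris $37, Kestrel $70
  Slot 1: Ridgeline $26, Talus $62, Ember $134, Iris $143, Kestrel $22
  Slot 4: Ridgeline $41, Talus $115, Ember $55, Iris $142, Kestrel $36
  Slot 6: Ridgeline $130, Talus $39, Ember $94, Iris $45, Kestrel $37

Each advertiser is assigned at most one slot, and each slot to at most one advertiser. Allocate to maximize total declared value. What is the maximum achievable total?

Max total: $606

Optimal: Ridgeline→Slot 6 ($130), Talus→Slot 2 ($130), Ember→Slot 1 ($134), Iris→Slot 4 ($142), Kestrel→Slot 7 ($70) — total 130+130+134+142+70 = $606.
Max-entry greedy (repeatedly take the single best remaining cell) gives $564, worse by 42.
Swapping Talus↔Kestrel (Talus→Slot 7 $113, Kestrel→Slot 2 $86) loses 1.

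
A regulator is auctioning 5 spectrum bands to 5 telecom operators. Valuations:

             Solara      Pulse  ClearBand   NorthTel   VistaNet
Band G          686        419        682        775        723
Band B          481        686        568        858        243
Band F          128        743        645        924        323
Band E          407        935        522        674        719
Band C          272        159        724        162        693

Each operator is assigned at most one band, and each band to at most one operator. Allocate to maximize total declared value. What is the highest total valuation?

Max total: $3817M

This is a one-to-one assignment (maximum-weight bipartite matching).
Optimal: Solara→Band G ($686M), Pulse→Band E ($935M), ClearBand→Band F ($645M), NorthTel→Band B ($858M), VistaNet→Band C ($693M) — total 686+935+645+858+693 = $3817M.
Row-greedy (each operator in turn takes its best remaining band) gives $3512M, worse by 305.
Swapping Pulse↔VistaNet (Pulse→Band C $159M, VistaNet→Band E $719M) loses 750.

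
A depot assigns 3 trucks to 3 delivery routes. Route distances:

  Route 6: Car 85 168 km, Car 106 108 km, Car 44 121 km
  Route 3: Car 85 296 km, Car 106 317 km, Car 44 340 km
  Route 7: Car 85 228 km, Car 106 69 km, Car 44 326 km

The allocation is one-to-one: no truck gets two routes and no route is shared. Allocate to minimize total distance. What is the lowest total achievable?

Min total: 486 km

Treat this as an assignment problem: match each truck to one route.
Optimal: Car 85→Route 3 (296 km), Car 106→Route 7 (69 km), Car 44→Route 6 (121 km) — total 296+69+121 = 486 km.
Row-greedy (each truck in turn takes its cheapest remaining route) gives 577 km, worse by 91.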